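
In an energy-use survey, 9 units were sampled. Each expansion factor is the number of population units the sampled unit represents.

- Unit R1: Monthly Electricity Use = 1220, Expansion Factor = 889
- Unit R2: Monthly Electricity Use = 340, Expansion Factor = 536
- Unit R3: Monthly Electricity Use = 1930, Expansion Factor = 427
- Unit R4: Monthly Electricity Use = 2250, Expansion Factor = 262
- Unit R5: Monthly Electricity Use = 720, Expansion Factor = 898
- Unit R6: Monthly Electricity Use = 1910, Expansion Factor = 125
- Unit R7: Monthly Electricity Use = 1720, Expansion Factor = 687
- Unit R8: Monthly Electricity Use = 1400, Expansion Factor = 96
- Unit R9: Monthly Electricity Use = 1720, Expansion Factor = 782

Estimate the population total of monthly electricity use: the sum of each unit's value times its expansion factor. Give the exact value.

Weighted total = 1220×889 + 340×536 + 1930×427 + 2250×262 + 720×898 + 1910×125 + 1720×687 + 1400×96 + 1720×782
  = 1084580 + 182240 + 824110 + 589500 + 646560 + 238750 + 1181640 + 134400 + 1345040 = 6226820

6226820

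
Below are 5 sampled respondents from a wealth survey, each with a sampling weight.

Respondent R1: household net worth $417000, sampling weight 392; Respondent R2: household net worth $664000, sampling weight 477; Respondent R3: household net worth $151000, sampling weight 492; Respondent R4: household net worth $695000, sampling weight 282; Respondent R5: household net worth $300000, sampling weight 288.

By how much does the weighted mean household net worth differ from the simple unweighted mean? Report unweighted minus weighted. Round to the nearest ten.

Unweighted sum = 2227000
Unweighted mean = 2227000 / 5 = 445400
Weighted sum = 417000×392 + 664000×477 + 151000×492 + 695000×282 + 300000×288
  = 163464000 + 316728000 + 74292000 + 195990000 + 86400000 = 836874000
Sum of weights = 392 + 477 + 492 + 282 + 288 = 1931
Weighted mean = 836874000 / 1931 = 433388.92
Difference (unweighted minus weighted) = 12011.082

12010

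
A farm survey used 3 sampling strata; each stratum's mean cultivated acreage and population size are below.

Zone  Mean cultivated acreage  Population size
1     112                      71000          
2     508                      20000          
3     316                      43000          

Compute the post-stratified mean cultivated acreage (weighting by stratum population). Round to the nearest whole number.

Σ Nₕ·x̄ₕ = 112×71000 + 508×20000 + 316×43000
  = 7952000 + 10160000 + 13588000 = 31700000
Σ Nₕ = 71000 + 20000 + 43000 = 134000
Overall mean = 31700000 / 134000 = 236.56716

237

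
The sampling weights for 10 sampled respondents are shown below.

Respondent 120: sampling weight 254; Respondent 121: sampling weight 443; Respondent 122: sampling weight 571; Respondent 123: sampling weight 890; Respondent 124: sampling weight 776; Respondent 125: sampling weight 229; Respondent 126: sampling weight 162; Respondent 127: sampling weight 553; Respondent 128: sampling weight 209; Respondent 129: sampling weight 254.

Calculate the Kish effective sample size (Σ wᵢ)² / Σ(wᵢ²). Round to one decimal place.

7.6

Σ wᵢ = 254 + 443 + 571 + 890 + 776 + 229 + 162 + 553 + 209 + 254 = 4341
Σ wᵢ² = 64516 + 196249 + 326041 + 792100 + 602176 + 52441 + 26244 + 305809 + 43681 + 64516 = 2473773
n_eff = 4341² / 2473773 = 18844281 / 2473773 = 7.6176274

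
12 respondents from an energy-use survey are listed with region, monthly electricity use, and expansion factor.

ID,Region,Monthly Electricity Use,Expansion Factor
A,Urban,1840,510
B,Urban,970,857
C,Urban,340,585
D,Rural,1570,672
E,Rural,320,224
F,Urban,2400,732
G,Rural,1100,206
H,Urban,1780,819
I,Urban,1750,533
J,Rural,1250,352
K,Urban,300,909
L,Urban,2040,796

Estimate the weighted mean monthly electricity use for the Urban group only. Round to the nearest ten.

Urban rows: A, B, C, F, H, I, K, L
Weighted sum = 1840×510 + 970×857 + 340×585 + 2400×732 + 1780×819 + 1750×533 + 300×909 + 2040×796
  = 938400 + 831290 + 198900 + 1756800 + 1457820 + 932750 + 272700 + 1623840 = 8012500
Sum of weights = 5741
Weighted mean = 8012500 / 5741 = 1395.6628

1400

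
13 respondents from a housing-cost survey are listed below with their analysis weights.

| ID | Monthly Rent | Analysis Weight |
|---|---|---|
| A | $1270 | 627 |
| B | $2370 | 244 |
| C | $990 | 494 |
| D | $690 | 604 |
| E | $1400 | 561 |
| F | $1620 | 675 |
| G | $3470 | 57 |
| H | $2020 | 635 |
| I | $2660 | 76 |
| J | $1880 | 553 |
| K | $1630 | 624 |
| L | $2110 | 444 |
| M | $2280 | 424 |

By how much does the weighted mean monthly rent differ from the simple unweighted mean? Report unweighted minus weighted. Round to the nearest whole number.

Unweighted sum = 24390
Unweighted mean = 24390 / 13 = 1876.1538
Weighted sum = 9802260
Sum of weights = 6018
Weighted mean = 9802260 / 6018 = 1628.8235
Difference (unweighted minus weighted) = 247.33032

247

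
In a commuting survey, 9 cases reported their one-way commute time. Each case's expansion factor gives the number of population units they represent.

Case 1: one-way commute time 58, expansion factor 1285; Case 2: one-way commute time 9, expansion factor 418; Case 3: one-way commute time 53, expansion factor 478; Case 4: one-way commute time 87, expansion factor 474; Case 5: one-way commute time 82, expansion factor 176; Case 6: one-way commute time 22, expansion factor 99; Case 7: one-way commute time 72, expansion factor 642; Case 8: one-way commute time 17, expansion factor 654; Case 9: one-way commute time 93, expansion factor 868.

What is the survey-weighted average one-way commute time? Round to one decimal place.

58.8

Weighted sum = 58×1285 + 9×418 + 53×478 + 87×474 + 82×176 + 22×99 + 72×642 + 17×654 + 93×868
  = 74530 + 3762 + 25334 + 41238 + 14432 + 2178 + 46224 + 11118 + 80724 = 299540
Sum of weights = 1285 + 418 + 478 + 474 + 176 + 99 + 642 + 654 + 868 = 5094
Weighted mean = 299540 / 5094 = 58.802513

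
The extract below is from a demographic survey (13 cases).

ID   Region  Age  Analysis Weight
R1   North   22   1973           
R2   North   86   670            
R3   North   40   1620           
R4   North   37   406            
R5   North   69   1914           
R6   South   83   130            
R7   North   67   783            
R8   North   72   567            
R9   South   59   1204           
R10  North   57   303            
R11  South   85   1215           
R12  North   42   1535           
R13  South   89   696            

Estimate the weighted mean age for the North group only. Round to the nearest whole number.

50

North rows: R1, R2, R3, R4, R5, R7, R8, R10, R12
Weighted sum = 22×1973 + 86×670 + 40×1620 + 37×406 + 69×1914 + 67×783 + 72×567 + 57×303 + 42×1535
  = 487940
Sum of weights = 9771
Weighted mean = 487940 / 9771 = 49.93757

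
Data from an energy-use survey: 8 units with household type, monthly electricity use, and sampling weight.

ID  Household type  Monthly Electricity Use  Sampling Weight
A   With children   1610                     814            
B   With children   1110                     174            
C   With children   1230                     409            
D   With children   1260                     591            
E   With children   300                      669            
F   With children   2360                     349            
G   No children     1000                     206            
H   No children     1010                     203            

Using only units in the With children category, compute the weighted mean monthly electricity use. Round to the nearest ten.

With children rows: A, B, C, D, E, F
Weighted sum = 1610×814 + 1110×174 + 1230×409 + 1260×591 + 300×669 + 2360×349
  = 1310540 + 193140 + 503070 + 744660 + 200700 + 823640 = 3775750
Sum of weights = 814 + 174 + 409 + 591 + 669 + 349 = 3006
Weighted mean = 3775750 / 3006 = 1256.0712

1260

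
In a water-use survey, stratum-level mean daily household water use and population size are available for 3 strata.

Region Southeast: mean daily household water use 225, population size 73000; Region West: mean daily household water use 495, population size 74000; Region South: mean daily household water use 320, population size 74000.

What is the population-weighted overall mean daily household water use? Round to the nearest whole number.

347

Σ Nₕ·x̄ₕ = 225×73000 + 495×74000 + 320×74000
  = 16425000 + 36630000 + 23680000 = 76735000
Σ Nₕ = 73000 + 74000 + 74000 = 221000
Overall mean = 76735000 / 221000 = 347.21719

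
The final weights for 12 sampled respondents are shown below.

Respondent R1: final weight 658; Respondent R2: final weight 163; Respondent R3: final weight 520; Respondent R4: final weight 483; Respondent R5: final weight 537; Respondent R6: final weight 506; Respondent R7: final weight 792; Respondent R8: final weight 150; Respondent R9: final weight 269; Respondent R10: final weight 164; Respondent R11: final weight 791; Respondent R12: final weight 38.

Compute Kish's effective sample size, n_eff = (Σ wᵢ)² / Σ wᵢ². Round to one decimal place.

8.9

Σ wᵢ = 5071
Σ wᵢ² = 2883773
n_eff = 5071² / 2883773 = 25715041 / 2883773 = 8.9171516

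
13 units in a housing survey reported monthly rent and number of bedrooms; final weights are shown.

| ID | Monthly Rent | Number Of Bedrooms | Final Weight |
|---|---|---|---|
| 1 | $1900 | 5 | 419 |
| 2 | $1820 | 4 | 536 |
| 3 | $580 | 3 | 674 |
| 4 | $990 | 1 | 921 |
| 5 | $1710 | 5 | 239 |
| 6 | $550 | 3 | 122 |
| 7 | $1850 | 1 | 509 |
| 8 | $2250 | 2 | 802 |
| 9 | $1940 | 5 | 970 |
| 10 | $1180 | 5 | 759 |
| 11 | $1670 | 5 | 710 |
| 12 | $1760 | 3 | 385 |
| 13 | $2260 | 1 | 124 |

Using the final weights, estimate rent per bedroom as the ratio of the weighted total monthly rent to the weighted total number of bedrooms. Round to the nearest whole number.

Σ wᵢ·y = 11217230
Σ wᵢ·x = 24330
Ratio = 11217230 / 24330 = 461.04521

461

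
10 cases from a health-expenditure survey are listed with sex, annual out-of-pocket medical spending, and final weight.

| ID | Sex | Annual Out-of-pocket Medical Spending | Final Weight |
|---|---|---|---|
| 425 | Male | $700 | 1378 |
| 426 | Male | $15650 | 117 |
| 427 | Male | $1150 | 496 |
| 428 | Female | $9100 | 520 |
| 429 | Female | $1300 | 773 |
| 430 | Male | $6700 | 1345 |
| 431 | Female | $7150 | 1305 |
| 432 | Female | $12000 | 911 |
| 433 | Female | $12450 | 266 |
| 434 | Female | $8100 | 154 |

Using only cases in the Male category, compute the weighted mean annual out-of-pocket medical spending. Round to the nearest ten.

Male rows: 425, 426, 427, 430
Weighted sum = 700×1378 + 15650×117 + 1150×496 + 6700×1345
  = 964600 + 1831050 + 570400 + 9011500 = 12377550
Sum of weights = 1378 + 117 + 496 + 1345 = 3336
Weighted mean = 12377550 / 3336 = 3710.2968

3710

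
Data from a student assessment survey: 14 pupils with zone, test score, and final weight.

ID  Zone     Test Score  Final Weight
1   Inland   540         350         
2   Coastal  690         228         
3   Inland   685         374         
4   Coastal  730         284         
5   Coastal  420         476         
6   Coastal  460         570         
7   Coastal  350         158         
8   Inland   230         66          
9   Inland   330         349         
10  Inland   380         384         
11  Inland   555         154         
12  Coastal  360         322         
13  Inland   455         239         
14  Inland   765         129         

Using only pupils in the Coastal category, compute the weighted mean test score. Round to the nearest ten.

Coastal rows: 2, 4, 5, 6, 7, 12
Weighted sum = 690×228 + 730×284 + 420×476 + 460×570 + 350×158 + 360×322
  = 157320 + 207320 + 199920 + 262200 + 55300 + 115920 = 997980
Sum of weights = 228 + 284 + 476 + 570 + 158 + 322 = 2038
Weighted mean = 997980 / 2038 = 489.68597

490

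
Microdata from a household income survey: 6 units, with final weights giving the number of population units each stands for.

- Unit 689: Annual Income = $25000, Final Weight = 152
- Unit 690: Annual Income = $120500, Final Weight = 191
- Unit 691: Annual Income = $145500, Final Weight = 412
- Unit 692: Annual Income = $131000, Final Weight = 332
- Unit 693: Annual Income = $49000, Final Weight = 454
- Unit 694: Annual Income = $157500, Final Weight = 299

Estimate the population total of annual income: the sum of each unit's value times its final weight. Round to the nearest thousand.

199592000

Weighted total = 25000×152 + 120500×191 + 145500×412 + 131000×332 + 49000×454 + 157500×299
  = 199592000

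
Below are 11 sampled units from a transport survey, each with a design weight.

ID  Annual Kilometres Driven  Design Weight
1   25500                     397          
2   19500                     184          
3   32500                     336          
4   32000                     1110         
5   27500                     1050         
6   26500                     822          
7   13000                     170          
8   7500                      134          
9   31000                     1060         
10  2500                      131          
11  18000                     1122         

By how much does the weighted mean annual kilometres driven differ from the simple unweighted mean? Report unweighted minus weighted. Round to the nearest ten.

-4280

Unweighted sum = 25500 + 19500 + 32500 + 32000 + 27500 + 26500 + 13000 + 7500 + 31000 + 2500 + 18000 = 235500
Unweighted mean = 235500 / 11 = 21409.091
Weighted sum = 25500×397 + 19500×184 + 32500×336 + 32000×1110 + 27500×1050 + 26500×822 + 13000×170 + 7500×134 + 31000×1060 + 2500×131 + 18000×1122
  = 167408000
Sum of weights = 397 + 184 + 336 + 1110 + 1050 + 822 + 170 + 134 + 1060 + 131 + 1122 = 6516
Weighted mean = 167408000 / 6516 = 25691.835
Difference (unweighted minus weighted) = -4282.7446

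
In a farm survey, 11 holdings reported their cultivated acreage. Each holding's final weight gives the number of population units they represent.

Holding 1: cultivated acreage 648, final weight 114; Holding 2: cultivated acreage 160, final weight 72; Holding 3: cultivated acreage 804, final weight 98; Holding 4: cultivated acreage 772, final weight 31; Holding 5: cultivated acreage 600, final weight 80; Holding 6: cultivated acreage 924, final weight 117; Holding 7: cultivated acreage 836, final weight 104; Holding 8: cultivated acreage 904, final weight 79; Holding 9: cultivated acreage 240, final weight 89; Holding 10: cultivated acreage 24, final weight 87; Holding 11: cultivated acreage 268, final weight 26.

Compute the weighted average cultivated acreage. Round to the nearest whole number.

Weighted sum = 533000
Sum of weights = 897
Weighted mean = 533000 / 897 = 594.2029

594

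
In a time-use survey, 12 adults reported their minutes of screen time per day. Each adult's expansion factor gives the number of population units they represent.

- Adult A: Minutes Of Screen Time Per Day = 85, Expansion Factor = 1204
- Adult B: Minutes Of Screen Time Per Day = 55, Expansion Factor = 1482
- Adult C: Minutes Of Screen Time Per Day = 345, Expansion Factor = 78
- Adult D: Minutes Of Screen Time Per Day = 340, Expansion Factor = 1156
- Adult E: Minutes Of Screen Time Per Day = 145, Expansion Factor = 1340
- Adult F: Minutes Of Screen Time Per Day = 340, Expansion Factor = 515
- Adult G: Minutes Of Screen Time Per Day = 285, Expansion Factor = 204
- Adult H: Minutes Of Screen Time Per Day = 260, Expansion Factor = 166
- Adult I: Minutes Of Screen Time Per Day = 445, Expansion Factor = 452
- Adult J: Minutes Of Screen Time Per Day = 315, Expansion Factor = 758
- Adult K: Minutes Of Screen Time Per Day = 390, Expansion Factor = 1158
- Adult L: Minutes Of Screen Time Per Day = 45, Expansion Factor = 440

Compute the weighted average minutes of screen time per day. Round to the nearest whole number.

Weighted sum = 85×1204 + 55×1482 + 345×78 + 340×1156 + 145×1340 + 340×515 + 285×204 + 260×166 + 445×452 + 315×758 + 390×1158 + 45×440
  = 1985830
Sum of weights = 8953
Weighted mean = 1985830 / 8953 = 221.8061

222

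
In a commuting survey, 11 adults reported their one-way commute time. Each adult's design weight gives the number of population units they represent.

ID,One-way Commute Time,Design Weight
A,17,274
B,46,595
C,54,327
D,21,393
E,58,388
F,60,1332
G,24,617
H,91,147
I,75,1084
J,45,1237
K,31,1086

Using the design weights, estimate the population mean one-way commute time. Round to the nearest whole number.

Weighted sum = 17×274 + 46×595 + 54×327 + 21×393 + 58×388 + 60×1332 + 24×617 + 91×147 + 75×1084 + 45×1237 + 31×1086
  = 4658 + 27370 + 17658 + 8253 + 22504 + 79920 + 14808 + 13377 + 81300 + 55665 + 33666 = 359179
Sum of weights = 274 + 595 + 327 + 393 + 388 + 1332 + 617 + 147 + 1084 + 1237 + 1086 = 7480
Weighted mean = 359179 / 7480 = 48.018583

48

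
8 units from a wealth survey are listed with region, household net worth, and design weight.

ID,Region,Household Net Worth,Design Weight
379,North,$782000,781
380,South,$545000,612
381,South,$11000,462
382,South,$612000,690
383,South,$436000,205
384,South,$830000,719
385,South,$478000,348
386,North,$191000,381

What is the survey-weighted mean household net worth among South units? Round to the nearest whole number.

531422

South rows: 380, 381, 382, 383, 384, 385
Weighted sum = 1613396000
Sum of weights = 612 + 462 + 690 + 205 + 719 + 348 = 3036
Weighted mean = 1613396000 / 3036 = 531421.61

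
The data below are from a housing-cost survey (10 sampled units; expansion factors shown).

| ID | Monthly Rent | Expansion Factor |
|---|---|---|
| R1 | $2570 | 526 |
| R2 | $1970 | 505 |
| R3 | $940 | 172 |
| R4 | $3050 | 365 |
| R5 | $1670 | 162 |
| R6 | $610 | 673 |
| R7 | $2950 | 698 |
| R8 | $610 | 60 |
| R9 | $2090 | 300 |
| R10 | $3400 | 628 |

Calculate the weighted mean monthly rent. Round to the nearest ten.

Weighted sum = 2570×526 + 1970×505 + 940×172 + 3050×365 + 1670×162 + 610×673 + 2950×698 + 610×60 + 2090×300 + 3400×628
  = 9160570
Sum of weights = 526 + 505 + 172 + 365 + 162 + 673 + 698 + 60 + 300 + 628 = 4089
Weighted mean = 9160570 / 4089 = 2240.2959

2240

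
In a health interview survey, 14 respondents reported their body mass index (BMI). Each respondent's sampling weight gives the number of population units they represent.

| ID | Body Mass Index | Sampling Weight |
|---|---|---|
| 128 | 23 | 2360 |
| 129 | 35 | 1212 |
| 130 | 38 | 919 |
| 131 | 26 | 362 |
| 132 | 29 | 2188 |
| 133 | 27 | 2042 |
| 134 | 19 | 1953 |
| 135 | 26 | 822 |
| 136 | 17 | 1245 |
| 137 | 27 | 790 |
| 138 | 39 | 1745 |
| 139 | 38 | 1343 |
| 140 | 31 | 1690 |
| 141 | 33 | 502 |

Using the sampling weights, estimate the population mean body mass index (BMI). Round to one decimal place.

28.6

Weighted sum = 548639
Sum of weights = 19173
Weighted mean = 548639 / 19173 = 28.615188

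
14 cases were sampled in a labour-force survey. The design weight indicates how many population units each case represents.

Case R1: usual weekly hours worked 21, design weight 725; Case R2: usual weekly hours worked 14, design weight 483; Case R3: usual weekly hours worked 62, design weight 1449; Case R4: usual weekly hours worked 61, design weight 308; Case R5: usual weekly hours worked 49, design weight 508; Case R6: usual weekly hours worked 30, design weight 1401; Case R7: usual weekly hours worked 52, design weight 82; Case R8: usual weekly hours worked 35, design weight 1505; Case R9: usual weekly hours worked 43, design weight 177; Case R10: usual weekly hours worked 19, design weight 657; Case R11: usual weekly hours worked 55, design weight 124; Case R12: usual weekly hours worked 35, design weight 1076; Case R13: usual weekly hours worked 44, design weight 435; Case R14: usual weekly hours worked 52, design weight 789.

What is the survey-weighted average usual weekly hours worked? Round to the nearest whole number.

Weighted sum = 379216
Sum of weights = 9719
Weighted mean = 379216 / 9719 = 39.018006

39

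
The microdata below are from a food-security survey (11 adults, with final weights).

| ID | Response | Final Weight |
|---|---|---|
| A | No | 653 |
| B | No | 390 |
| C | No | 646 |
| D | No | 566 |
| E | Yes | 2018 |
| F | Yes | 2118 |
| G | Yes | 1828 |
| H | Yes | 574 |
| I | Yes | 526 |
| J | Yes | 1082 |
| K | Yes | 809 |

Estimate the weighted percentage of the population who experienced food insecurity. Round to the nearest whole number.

80

Sum of weights for 'Yes' = 2018 + 2118 + 1828 + 574 + 526 + 1082 + 809 = 8955
Total weight = 653 + 390 + 646 + 566 + 2018 + 2118 + 1828 + 574 + 526 + 1082 + 809 = 11210
Weighted proportion = 8955 / 11210 = 0.79884032 → 79.884032%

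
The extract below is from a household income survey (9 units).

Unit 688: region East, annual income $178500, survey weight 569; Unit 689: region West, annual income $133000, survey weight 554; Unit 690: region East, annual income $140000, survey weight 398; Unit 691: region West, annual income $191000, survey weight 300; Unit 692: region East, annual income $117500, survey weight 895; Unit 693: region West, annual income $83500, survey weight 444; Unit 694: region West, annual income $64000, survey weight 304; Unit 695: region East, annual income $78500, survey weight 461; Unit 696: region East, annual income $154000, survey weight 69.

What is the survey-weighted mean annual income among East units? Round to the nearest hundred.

East rows: 688, 690, 692, 695, 696
Weighted sum = 178500×569 + 140000×398 + 117500×895 + 78500×461 + 154000×69
  = 309263500
Sum of weights = 569 + 398 + 895 + 461 + 69 = 2392
Weighted mean = 309263500 / 2392 = 129290.76

129300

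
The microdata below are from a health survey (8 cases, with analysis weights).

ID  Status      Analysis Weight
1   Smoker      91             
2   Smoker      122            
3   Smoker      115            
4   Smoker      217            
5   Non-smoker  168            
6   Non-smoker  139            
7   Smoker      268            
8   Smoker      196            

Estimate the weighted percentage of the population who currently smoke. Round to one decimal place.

Sum of weights for 'Smoker' = 91 + 122 + 115 + 217 + 268 + 196 = 1009
Total weight = 91 + 122 + 115 + 217 + 168 + 139 + 268 + 196 = 1316
Weighted proportion = 1009 / 1316 = 0.76671733 → 76.671733%

76.7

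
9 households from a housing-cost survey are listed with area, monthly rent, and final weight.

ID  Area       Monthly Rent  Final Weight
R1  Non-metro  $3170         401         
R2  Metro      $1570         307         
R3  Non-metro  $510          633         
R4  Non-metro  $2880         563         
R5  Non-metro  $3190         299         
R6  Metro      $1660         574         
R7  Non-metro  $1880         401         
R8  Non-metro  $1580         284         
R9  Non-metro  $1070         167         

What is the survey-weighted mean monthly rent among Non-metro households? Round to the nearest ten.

Non-metro rows: R1, R3, R4, R5, R7, R8, R9
Weighted sum = 3170×401 + 510×633 + 2880×563 + 3190×299 + 1880×401 + 1580×284 + 1070×167
  = 1271170 + 322830 + 1621440 + 953810 + 753880 + 448720 + 178690 = 5550540
Sum of weights = 2748
Weighted mean = 5550540 / 2748 = 2019.8472

2020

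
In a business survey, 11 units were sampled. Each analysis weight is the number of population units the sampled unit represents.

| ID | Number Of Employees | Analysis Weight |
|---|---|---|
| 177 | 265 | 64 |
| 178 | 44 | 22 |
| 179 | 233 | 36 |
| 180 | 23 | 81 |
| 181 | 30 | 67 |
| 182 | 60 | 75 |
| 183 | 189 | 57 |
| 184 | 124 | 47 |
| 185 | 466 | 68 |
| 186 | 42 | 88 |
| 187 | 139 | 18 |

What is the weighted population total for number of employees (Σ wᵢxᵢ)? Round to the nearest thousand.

Weighted total = 265×64 + 44×22 + 233×36 + 23×81 + 30×67 + 60×75 + 189×57 + 124×47 + 466×68 + 42×88 + 139×18
  = 16960 + 968 + 8388 + 1863 + 2010 + 4500 + 10773 + 5828 + 31688 + 3696 + 2502 = 89176

89000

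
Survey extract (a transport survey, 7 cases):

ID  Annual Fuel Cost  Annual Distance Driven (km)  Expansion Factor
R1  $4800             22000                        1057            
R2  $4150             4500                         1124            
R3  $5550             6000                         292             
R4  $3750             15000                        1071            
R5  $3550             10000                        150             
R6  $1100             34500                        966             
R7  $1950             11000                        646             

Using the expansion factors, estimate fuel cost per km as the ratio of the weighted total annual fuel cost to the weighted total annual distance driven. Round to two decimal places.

0.21

Σ wᵢ·y = 4800×1057 + 4150×1124 + 5550×292 + 3750×1071 + 3550×150 + 1100×966 + 1950×646
  = 5073600 + 4664600 + 1620600 + 4016250 + 532500 + 1062600 + 1259700 = 18229850
Σ wᵢ·x = 22000×1057 + 4500×1124 + 6000×292 + 15000×1071 + 10000×150 + 34500×966 + 11000×646
  = 88062000
Ratio = 18229850 / 88062000 = 0.20701154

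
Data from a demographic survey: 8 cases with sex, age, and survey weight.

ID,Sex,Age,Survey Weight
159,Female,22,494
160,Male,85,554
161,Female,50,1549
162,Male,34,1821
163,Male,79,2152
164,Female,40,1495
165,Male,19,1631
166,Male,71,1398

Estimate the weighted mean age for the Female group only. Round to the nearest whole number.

42

Female rows: 159, 161, 164
Weighted sum = 22×494 + 50×1549 + 40×1495
  = 10868 + 77450 + 59800 = 148118
Sum of weights = 3538
Weighted mean = 148118 / 3538 = 41.864895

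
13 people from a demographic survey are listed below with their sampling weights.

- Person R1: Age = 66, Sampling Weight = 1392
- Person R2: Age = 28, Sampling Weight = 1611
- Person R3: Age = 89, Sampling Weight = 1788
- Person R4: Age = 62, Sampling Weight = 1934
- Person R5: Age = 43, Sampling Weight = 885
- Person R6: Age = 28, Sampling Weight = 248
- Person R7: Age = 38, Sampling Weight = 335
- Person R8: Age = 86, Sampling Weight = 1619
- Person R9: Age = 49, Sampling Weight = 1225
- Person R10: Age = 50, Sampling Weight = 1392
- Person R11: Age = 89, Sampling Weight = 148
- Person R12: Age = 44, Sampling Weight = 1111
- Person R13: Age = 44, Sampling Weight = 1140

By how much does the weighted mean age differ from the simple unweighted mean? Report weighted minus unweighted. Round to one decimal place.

Unweighted sum = 716
Unweighted mean = 716 / 13 = 55.076923
Weighted sum = 854824
Sum of weights = 14828
Weighted mean = 854824 / 14828 = 57.649312
Difference (weighted minus unweighted) = 2.572389

2.6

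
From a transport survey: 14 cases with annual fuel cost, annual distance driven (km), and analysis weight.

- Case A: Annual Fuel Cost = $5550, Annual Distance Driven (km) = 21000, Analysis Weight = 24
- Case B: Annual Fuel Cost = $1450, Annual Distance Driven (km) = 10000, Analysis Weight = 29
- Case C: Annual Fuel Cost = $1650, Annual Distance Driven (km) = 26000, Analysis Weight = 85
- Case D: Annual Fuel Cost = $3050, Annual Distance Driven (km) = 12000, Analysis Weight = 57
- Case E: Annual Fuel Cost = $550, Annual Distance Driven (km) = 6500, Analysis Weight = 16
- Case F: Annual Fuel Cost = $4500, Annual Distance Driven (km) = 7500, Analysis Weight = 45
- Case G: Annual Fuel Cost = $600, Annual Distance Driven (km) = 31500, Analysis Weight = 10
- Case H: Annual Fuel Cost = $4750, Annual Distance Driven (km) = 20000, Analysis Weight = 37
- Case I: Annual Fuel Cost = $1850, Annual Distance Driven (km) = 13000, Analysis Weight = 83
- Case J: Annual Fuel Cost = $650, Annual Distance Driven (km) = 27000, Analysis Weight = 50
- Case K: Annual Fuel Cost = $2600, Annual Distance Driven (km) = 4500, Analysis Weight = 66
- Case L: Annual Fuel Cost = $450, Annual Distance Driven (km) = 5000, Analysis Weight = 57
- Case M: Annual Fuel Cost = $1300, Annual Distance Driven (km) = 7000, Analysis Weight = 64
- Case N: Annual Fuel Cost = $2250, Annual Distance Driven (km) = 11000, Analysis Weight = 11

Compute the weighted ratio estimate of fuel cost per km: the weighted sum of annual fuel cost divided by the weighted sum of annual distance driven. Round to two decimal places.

0.16

Σ wᵢ·y = 1373650
Σ wᵢ·x = 8764500
Ratio = 1373650 / 8764500 = 0.15672885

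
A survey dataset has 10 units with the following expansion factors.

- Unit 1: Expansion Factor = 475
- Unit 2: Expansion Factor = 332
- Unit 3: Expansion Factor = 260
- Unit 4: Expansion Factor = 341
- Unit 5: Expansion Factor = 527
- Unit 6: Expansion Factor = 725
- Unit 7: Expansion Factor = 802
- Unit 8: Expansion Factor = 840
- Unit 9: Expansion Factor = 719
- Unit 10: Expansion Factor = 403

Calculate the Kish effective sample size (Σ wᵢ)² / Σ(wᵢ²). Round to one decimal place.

8.8

Σ wᵢ = 475 + 332 + 260 + 341 + 527 + 725 + 802 + 840 + 719 + 403 = 5424
Σ wᵢ² = 225625 + 110224 + 67600 + 116281 + 277729 + 525625 + 643204 + 705600 + 516961 + 162409 = 3351258
n_eff = 5424² / 3351258 = 29419776 / 3351258 = 8.7787261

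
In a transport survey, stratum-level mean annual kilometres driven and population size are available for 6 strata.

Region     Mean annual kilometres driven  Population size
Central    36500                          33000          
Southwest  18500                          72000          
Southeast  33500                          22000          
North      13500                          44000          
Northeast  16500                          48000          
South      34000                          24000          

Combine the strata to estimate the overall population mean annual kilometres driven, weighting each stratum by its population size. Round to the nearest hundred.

Σ Nₕ·x̄ₕ = 36500×33000 + 18500×72000 + 33500×22000 + 13500×44000 + 16500×48000 + 34000×24000
  = 5475500000
Σ Nₕ = 33000 + 72000 + 22000 + 44000 + 48000 + 24000 = 243000
Overall mean = 5475500000 / 243000 = 22532.922

22500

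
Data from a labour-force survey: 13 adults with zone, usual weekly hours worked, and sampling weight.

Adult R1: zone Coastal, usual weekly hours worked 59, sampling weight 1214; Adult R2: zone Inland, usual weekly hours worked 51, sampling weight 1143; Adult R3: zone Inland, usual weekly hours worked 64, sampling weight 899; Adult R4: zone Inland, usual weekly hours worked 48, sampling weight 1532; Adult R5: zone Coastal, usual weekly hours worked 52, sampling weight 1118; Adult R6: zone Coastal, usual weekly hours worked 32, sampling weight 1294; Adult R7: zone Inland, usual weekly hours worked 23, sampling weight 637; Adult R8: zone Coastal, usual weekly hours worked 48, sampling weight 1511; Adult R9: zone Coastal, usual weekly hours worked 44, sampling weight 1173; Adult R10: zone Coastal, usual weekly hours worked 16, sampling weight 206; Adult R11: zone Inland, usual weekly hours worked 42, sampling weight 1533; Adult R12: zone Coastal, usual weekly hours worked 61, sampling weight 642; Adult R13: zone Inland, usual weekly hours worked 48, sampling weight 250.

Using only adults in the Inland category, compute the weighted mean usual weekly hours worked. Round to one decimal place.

46.8

Inland rows: R2, R3, R4, R7, R11, R13
Weighted sum = 51×1143 + 64×899 + 48×1532 + 23×637 + 42×1533 + 48×250
  = 280402
Sum of weights = 1143 + 899 + 1532 + 637 + 1533 + 250 = 5994
Weighted mean = 280402 / 5994 = 46.780447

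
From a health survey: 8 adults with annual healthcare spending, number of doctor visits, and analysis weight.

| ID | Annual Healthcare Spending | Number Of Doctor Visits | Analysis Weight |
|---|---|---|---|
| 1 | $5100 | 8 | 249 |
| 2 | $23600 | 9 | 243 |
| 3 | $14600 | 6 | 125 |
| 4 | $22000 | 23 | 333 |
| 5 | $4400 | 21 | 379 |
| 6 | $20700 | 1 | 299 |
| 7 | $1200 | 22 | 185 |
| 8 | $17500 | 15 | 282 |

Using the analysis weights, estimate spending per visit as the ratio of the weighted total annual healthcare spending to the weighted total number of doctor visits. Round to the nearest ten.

Σ wᵢ·y = 5100×249 + 23600×243 + 14600×125 + 22000×333 + 4400×379 + 20700×299 + 1200×185 + 17500×282
  = 1269900 + 5734800 + 1825000 + 7326000 + 1667600 + 6189300 + 222000 + 4935000 = 29169600
Σ wᵢ·x = 8×249 + 9×243 + 6×125 + 23×333 + 21×379 + 1×299 + 22×185 + 15×282
  = 1992 + 2187 + 750 + 7659 + 7959 + 299 + 4070 + 4230 = 29146
Ratio = 29169600 / 29146 = 1000.8097

1000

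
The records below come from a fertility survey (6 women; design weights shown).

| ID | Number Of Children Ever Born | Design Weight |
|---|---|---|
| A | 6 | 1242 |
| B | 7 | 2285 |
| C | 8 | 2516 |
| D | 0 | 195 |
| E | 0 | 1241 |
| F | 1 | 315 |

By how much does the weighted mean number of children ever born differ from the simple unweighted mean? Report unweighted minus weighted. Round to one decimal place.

Unweighted sum = 6 + 7 + 8 + 0 + 0 + 1 = 22
Unweighted mean = 22 / 6 = 3.6666667
Weighted sum = 6×1242 + 7×2285 + 8×2516 + 0×195 + 0×1241 + 1×315
  = 7452 + 15995 + 20128 + 0 + 0 + 315 = 43890
Sum of weights = 1242 + 2285 + 2516 + 195 + 1241 + 315 = 7794
Weighted mean = 43890 / 7794 = 5.6312548
Difference (unweighted minus weighted) = -1.9645881

-2.0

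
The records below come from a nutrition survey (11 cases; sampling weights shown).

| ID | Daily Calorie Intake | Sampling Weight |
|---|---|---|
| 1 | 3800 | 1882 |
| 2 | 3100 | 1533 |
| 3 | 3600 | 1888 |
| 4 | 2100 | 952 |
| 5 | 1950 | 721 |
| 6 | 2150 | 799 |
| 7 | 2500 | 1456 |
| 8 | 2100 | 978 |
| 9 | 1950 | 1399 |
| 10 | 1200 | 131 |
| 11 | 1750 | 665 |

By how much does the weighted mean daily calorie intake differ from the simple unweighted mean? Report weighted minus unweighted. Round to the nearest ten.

320

Unweighted sum = 3800 + 3100 + 3600 + 2100 + 1950 + 2150 + 2500 + 2100 + 1950 + 1200 + 1750 = 26200
Unweighted mean = 26200 / 11 = 2381.8182
Weighted sum = 33566500
Sum of weights = 1882 + 1533 + 1888 + 952 + 721 + 799 + 1456 + 978 + 1399 + 131 + 665 = 12404
Weighted mean = 33566500 / 12404 = 2706.1029
Difference (weighted minus unweighted) = 324.28469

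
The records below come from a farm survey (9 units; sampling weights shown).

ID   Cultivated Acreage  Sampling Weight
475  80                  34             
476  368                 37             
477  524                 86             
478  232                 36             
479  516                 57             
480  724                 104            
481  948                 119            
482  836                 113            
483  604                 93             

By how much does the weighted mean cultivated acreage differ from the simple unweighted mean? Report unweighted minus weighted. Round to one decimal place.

-108.0

Unweighted sum = 80 + 368 + 524 + 232 + 516 + 724 + 948 + 836 + 604 = 4832
Unweighted mean = 4832 / 9 = 536.88889
Weighted sum = 80×34 + 368×37 + 524×86 + 232×36 + 516×57 + 724×104 + 948×119 + 836×113 + 604×93
  = 437912
Sum of weights = 34 + 37 + 86 + 36 + 57 + 104 + 119 + 113 + 93 = 679
Weighted mean = 437912 / 679 = 644.93667
Difference (unweighted minus weighted) = -108.04778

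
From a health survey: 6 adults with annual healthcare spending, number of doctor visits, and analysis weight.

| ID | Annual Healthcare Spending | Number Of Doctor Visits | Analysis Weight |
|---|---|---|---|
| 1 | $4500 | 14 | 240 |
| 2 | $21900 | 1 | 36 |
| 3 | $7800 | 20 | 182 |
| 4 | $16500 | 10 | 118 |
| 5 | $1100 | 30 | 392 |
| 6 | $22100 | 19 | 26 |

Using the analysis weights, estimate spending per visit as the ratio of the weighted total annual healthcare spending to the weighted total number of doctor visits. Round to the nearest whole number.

305

Σ wᵢ·y = 6240800
Σ wᵢ·x = 14×240 + 1×36 + 20×182 + 10×118 + 30×392 + 19×26
  = 3360 + 36 + 3640 + 1180 + 11760 + 494 = 20470
Ratio = 6240800 / 20470 = 304.87543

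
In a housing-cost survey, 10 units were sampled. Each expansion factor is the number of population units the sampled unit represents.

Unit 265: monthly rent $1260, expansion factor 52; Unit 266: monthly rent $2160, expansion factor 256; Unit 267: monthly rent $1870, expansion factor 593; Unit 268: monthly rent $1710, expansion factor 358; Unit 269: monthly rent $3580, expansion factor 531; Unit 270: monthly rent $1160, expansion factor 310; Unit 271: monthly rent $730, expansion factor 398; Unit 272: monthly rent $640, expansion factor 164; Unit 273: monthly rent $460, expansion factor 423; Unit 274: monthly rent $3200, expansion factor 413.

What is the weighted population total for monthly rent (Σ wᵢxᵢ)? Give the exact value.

Weighted total = 1260×52 + 2160×256 + 1870×593 + 1710×358 + 3580×531 + 1160×310 + 730×398 + 640×164 + 460×423 + 3200×413
  = 65520 + 552960 + 1108910 + 612180 + 1900980 + 359600 + 290540 + 104960 + 194580 + 1321600 = 6511830

6511830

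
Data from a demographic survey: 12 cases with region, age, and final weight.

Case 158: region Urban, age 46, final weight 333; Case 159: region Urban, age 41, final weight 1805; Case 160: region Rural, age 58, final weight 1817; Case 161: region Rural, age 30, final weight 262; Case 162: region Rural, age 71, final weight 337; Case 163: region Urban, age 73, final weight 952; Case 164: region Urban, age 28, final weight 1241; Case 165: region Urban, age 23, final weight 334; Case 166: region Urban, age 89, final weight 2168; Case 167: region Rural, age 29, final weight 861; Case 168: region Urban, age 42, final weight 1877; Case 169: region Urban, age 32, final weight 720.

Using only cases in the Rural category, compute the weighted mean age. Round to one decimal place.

Rural rows: 160, 161, 162, 167
Weighted sum = 58×1817 + 30×262 + 71×337 + 29×861
  = 105386 + 7860 + 23927 + 24969 = 162142
Sum of weights = 1817 + 262 + 337 + 861 = 3277
Weighted mean = 162142 / 3277 = 49.478792

49.5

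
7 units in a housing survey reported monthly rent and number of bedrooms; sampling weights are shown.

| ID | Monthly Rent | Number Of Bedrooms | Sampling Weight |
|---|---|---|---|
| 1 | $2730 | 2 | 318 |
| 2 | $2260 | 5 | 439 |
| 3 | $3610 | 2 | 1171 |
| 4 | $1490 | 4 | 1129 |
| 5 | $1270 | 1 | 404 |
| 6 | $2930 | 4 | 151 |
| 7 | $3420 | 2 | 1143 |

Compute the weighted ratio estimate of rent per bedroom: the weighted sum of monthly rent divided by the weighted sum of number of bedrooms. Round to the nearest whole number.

Σ wᵢ·y = 2730×318 + 2260×439 + 3610×1171 + 1490×1129 + 1270×404 + 2930×151 + 3420×1143
  = 868140 + 992140 + 4227310 + 1682210 + 513080 + 442430 + 3909060 = 12634370
Σ wᵢ·x = 2×318 + 5×439 + 2×1171 + 4×1129 + 1×404 + 4×151 + 2×1143
  = 636 + 2195 + 2342 + 4516 + 404 + 604 + 2286 = 12983
Ratio = 12634370 / 12983 = 973.14719

973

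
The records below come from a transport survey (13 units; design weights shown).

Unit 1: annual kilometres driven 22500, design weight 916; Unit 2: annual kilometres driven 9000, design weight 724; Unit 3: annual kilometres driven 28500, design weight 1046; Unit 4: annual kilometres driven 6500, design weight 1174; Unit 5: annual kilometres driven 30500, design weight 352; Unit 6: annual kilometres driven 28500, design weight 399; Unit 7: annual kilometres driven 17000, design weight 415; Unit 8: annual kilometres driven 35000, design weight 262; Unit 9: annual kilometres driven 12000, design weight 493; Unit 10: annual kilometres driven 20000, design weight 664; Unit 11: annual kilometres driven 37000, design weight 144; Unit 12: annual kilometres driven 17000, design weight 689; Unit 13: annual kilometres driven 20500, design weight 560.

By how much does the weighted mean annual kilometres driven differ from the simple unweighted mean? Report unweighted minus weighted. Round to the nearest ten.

2630

Unweighted sum = 284000
Unweighted mean = 284000 / 13 = 21846.154
Weighted sum = 150617500
Sum of weights = 7838
Weighted mean = 150617500 / 7838 = 19216.318
Difference (unweighted minus weighted) = 2629.8359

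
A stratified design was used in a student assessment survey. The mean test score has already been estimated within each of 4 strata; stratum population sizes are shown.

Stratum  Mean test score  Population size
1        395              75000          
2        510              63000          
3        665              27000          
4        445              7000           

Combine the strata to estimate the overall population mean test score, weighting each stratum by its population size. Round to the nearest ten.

480

Σ Nₕ·x̄ₕ = 395×75000 + 510×63000 + 665×27000 + 445×7000
  = 29625000 + 32130000 + 17955000 + 3115000 = 82825000
Σ Nₕ = 172000
Overall mean = 82825000 / 172000 = 481.5407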